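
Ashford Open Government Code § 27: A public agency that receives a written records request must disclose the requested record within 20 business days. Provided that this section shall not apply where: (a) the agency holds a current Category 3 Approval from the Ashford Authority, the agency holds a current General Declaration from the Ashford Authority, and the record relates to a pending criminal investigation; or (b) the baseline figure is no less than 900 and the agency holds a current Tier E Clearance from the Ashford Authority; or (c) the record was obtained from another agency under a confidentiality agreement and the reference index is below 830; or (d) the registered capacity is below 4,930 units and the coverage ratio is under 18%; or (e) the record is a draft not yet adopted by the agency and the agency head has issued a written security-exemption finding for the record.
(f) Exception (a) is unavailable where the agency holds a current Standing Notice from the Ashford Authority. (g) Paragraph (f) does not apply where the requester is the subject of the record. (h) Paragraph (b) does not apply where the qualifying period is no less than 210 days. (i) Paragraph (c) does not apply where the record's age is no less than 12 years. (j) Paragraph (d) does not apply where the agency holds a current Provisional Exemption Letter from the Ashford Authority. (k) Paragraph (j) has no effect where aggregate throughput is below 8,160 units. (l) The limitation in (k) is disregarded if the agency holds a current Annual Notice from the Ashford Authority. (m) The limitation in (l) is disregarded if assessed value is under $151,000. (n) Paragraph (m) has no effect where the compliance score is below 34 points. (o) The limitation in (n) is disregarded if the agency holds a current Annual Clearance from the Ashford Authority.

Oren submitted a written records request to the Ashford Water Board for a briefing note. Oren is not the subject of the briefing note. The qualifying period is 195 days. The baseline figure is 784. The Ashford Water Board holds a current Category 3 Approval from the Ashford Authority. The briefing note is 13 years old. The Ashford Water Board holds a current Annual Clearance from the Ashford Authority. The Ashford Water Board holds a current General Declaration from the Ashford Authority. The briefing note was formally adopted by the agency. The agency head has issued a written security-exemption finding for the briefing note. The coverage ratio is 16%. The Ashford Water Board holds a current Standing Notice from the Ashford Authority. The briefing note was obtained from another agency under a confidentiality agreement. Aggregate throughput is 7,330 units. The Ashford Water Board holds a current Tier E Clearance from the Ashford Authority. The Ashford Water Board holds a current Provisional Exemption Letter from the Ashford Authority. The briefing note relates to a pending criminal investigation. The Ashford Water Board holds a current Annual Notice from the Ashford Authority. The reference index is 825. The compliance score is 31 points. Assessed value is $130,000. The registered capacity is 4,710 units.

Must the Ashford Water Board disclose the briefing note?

All of (a)'s requirements are met (a current Category 3 Approval is held; a current General Declaration is held; the briefing note relates to a pending investigation). Turning to paragraphs (f)–(g): (f) operates against (a): a current Standing Notice is held. (g) does not operate here (Oren is not the subject of the briefing note), so (f) stands. So (a) is unavailable.
Exception (b) requires that the baseline figure is no less than 900; but the baseline figure is 784, short of 900, so (b) is unavailable.
Exception (c)'s conditions are all satisfied: the briefing note was obtained under a confidentiality agreement; the reference index is 825, below the 830 limit. But: (i) operates against (c): the record's age is 13 years, meeting the 12 years threshold. So (c) is unavailable.
Exception (d): the registered capacity is 4,710 units, below the 4,930 units limit; the coverage ratio is 16%, under the 18% limit — every condition holds. Considering the limiting provisions: (j) would limit (d) — a current Provisional Exemption Letter is held — but (k) sets (j) aside: (k) operates against (j): aggregate throughput is 7,330 units, below the 8,160 units limit. (l) would limit (k) — a current Annual Notice is held — but (m) sets (l) aside: (m) operates — assessed value is $130,000, under the $151,000 limit. (n) would limit (m) — the compliance score is 31 points, below the 34 points limit — but (o) sets (n) aside: (o) operates — a current Annual Clearance is held. Exception (d) stands.
Exception (e) requires that the record is a draft not yet adopted by the agency; but the briefing note has been formally adopted, so (e) is unavailable.

No — exception (d) applies; the Ashford Water Board is not required to disclose the briefing note.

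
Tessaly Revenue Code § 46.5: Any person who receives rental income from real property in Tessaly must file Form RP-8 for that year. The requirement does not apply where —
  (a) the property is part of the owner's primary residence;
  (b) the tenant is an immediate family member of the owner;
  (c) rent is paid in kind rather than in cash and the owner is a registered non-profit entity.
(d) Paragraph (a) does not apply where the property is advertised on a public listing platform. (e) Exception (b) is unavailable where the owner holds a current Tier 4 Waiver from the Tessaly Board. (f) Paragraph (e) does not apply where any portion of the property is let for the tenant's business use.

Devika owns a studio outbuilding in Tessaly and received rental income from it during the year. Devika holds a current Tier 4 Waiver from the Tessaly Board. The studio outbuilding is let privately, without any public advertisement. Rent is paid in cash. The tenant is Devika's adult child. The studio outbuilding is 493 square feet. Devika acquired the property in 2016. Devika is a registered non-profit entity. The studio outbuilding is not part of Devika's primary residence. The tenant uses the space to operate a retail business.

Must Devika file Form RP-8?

Exception (a) does not apply: the studio outbuilding is not part of the primary residence.
All of (b)'s requirements are met (the tenant is an immediate family member). Considering the limiting provisions: (e) is engaged (a current Tier 4 Waiver is held), but yields to (f): (f) is triggered — the space is let for business use. Exception (b) stands.
Exception (c) fails — rent is paid in cash.

No — exception (b) applies; Devika is not required to file Form RP-8.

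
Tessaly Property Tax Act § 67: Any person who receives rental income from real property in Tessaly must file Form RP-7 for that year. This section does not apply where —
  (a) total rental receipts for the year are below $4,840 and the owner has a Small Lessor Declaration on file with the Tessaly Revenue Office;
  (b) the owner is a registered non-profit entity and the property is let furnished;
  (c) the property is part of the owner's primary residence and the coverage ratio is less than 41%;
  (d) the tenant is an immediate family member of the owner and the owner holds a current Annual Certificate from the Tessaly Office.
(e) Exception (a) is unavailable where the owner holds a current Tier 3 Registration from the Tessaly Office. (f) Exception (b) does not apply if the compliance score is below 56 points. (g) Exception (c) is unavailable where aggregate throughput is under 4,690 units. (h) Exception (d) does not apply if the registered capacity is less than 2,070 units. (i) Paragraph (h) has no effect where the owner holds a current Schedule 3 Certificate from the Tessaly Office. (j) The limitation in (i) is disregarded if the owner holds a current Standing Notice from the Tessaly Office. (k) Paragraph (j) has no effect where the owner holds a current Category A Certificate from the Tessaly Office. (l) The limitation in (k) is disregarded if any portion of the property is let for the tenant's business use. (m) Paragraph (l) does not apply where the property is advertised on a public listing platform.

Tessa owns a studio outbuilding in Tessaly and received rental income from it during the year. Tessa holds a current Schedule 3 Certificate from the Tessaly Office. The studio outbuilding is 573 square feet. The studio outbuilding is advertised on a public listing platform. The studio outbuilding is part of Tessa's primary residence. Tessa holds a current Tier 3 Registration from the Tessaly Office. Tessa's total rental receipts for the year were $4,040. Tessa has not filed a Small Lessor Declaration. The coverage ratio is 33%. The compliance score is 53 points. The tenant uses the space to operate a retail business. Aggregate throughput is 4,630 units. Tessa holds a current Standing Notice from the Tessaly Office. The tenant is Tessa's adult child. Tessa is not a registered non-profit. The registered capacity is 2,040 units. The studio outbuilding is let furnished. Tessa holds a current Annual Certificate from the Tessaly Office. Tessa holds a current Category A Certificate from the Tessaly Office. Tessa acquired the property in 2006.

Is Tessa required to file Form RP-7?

Exception (a) fails — no Small Lessor Declaration is on file.
Exception (b) does not apply: Tessa is not a registered non-profit.
Exception (c) is satisfied on its face — the studio outbuilding is part of the primary residence; the coverage ratio is 33%, less than the 41% limit. But applying paragraph (g): (g) operates — aggregate throughput is 4,630 units, under the 4,690 units limit. Exception (c) does not apply.
Exception (d) is satisfied on its face — the tenant is an immediate family member; a current Annual Certificate is held. Considering the limiting provisions: (h) would limit (d) — the registered capacity is 2,040 units, less than the 2,070 units limit — but (i) sets (h) aside: (i) operates against (h): a current Schedule 3 Certificate is held. (j) is triggered (a current Standing Notice is held), but yields to (k): (k) operates against (j): a current Category A Certificate is held. (l) would limit (k) — the space is let for business use — but (m) sets (l) aside: (m) is triggered — the property is publicly advertised. So (d) applies.

No — exception (d) applies; Tessa is not required to file Form RP-7.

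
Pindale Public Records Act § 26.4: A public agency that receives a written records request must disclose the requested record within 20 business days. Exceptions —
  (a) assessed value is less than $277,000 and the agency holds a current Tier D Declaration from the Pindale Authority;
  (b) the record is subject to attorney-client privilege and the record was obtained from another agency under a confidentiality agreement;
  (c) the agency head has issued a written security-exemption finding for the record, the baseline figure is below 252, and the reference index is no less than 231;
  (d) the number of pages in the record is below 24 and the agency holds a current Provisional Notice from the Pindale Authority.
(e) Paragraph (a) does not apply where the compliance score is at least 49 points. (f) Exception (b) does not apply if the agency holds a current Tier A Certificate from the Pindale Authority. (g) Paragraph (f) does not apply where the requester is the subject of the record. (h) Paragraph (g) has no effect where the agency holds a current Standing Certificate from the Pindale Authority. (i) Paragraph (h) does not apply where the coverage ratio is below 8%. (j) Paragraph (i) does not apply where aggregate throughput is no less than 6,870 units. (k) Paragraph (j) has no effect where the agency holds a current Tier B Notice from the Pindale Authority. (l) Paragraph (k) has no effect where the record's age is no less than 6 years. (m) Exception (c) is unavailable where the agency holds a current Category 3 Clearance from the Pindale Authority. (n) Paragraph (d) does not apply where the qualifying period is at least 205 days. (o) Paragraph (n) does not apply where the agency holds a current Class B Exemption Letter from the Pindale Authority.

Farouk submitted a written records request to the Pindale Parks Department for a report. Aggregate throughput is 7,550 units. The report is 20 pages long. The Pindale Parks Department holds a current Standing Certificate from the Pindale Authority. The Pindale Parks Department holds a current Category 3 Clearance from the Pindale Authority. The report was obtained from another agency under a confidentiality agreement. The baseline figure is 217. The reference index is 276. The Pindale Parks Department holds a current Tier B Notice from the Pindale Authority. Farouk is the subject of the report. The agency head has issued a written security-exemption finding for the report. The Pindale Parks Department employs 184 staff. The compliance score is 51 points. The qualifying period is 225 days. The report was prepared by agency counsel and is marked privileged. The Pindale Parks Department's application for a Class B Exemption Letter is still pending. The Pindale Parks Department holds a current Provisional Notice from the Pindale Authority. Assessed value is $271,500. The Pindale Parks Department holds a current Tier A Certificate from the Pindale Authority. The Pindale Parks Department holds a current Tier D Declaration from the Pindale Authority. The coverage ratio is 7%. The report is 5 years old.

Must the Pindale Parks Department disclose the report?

No — exception (b) applies; the Pindale Parks Department is not required to disclose the report.

Exception (a) is satisfied on its face — assessed value is $271,500, less than the $277,000 limit; a current Tier D Declaration is held. Turning to paragraph (e): (e) operates against (a): the compliance score is 51 points, meeting the 49 points threshold. (a) is therefore removed.
Exception (b)'s conditions are all satisfied: the report is privileged; the report was obtained under a confidentiality agreement. Considering the limiting provisions: (f) is engaged (a current Tier A Certificate is held), but is overridden by (g): (g) operates — Farouk is the subject of the report. (h) would limit (g) — a current Standing Certificate is held — but (i) sets (h) aside: (i) applies — the coverage ratio is 7%, below the 8% limit. (j) would limit (i) — aggregate throughput is 7,550 units, meeting the 6,870 units threshold — but (k) sets (j) aside: (k) is triggered — a current Tier B Notice is held. (l), which would lift (k), is inapplicable — the record's age is 5 years, short of 6 years. So (b) applies.
All of (c)'s requirements are met (a written security-exemption finding has been issued; the baseline figure is 217, below the 252 limit; the reference index is 276, meeting the 231 threshold). But applying paragraph (m): (m) operates against (c): a current Category 3 Clearance is held. So (c) is unavailable.
Exception (d)'s conditions are all satisfied: the number of pages in the record is 20, below the 24 limit; a current Provisional Notice is held. Turning to paragraphs (n)–(o): (n) operates — the qualifying period is 225 days, meeting the 205 days threshold. (o), which would lift (n), is inapplicable — no current Class B Exemption Letter is held. Exception (d) does not apply.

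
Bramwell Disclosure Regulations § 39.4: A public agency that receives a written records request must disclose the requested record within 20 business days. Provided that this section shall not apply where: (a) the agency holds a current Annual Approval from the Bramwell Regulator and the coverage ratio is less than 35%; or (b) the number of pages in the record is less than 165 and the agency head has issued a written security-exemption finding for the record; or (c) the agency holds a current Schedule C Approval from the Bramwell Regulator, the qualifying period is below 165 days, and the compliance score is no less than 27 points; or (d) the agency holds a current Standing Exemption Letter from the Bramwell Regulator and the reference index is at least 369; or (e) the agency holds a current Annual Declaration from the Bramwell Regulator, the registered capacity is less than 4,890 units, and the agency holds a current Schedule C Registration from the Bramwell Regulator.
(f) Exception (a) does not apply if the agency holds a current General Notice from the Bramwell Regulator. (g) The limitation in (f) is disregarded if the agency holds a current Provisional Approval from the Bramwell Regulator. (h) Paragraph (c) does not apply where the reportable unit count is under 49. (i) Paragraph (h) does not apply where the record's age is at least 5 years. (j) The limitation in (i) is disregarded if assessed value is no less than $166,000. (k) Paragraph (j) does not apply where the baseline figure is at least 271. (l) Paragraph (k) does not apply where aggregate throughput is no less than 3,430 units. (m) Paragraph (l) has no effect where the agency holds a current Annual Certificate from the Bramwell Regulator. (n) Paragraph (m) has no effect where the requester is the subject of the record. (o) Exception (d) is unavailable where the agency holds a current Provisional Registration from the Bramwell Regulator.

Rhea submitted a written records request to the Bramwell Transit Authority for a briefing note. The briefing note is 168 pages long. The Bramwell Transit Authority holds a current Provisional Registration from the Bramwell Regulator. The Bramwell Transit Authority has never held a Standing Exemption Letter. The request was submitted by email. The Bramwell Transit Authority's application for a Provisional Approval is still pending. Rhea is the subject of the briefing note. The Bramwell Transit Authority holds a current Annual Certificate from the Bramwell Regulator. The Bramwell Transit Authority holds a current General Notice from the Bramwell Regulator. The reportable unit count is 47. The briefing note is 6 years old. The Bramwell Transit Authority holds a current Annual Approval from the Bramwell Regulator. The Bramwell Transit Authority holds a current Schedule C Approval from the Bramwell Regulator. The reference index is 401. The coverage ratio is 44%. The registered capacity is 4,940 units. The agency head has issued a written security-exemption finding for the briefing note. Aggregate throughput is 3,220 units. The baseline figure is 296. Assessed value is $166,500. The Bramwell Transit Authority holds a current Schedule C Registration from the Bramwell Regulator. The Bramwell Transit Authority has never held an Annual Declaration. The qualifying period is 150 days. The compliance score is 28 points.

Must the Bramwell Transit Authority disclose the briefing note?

No — exception (c) applies; the Bramwell Transit Authority is not required to disclose the briefing note.

Exception (a) does not apply: the coverage ratio is 44%, not less than 35%.
Exception (b) does not apply: the number of pages in the record is 168, not less than 165.
Exception (c): a current Schedule C Approval is held; the qualifying period is 150 days, below the 165 days limit; the compliance score is 28 points, meeting the 27 points threshold — every condition holds. As to paragraphs (h)–(n): (h) would limit (c) — the reportable unit count is 47, under the 49 limit — but (i) sets (h) aside: (i) is triggered — the record's age is 6 years, meeting the 5 years threshold. (j) is engaged (assessed value is $166,500, meeting the $166,000 threshold), but is displaced by (k): (k) operates against (j): the baseline figure is 296, meeting the 271 threshold. (l), which would lift (k), is not engaged — aggregate throughput is 3,220 units, short of 3,430 units. So (c) applies.
Exception (d) fails — there is no Standing Exemption Letter in force.
Exception (e) fails — the Annual Declaration is not current.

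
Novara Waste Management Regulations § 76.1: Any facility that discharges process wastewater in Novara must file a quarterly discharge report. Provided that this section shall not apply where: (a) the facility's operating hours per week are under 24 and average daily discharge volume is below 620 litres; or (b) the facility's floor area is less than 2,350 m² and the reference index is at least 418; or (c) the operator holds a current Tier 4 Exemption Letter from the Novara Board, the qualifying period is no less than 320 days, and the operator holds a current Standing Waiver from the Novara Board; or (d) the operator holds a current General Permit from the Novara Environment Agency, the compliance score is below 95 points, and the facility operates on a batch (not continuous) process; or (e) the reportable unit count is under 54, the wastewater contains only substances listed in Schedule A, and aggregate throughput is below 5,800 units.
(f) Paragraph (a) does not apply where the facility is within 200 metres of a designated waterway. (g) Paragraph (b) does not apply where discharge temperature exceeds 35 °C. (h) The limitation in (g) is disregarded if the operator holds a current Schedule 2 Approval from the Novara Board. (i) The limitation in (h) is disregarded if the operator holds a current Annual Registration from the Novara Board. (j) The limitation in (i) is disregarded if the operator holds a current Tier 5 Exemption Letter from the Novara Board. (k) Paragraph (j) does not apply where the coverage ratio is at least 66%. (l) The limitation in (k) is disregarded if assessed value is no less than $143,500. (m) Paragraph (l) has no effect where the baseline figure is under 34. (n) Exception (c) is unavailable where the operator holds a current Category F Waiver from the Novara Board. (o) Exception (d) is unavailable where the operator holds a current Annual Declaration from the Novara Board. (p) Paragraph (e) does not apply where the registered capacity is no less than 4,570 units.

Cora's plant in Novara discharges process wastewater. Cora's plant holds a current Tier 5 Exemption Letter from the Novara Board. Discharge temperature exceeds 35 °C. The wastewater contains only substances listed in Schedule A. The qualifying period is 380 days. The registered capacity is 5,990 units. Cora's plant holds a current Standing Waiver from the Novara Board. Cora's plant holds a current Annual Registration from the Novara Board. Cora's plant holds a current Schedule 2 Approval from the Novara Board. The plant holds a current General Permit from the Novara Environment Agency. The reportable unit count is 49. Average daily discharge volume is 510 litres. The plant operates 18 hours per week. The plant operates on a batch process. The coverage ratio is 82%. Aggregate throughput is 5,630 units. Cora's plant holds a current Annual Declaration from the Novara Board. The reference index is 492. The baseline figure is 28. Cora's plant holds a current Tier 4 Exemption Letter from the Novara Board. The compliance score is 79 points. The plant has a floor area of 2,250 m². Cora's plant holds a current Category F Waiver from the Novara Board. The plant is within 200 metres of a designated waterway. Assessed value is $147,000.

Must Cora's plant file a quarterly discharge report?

Exception (a) is satisfied on its face — the facility's operating hours per week are 18, under the 24 limit; average daily discharge volume is 510 litres, below the 620 litres limit. However, paragraph (f) must be considered: (f) operates against (a): the plant is within 200 m of a designated waterway. (a) is therefore removed.
All of (b)'s requirements are met (the facility's floor area is 2,250 m², less than the 2,350 m² limit; the reference index is 492, meeting the 418 threshold). Turning to paragraphs (g)–(m): (g) operates — discharge temperature exceeds 35 °C. (h) applies (a current Schedule 2 Approval is held), but is displaced by (i): (i) operates — a current Annual Registration is held. (j) would limit (i) — a current Tier 5 Exemption Letter is held — but (k) sets (j) aside: (k) operates against (j): the coverage ratio is 82%, meeting the 66% threshold. (l) applies (assessed value is $147,000, meeting the $143,500 threshold), but is overridden by (m): (m) operates — the baseline figure is 28, under the 34 limit. So (b) is unavailable.
Exception (c): a current Tier 4 Exemption Letter is held; the qualifying period is 380 days, meeting the 320 days threshold; a current Standing Waiver is held — every condition holds. However, paragraph (n) must be considered: (n) operates against (c): a current Category F Waiver is held. So (c) is unavailable.
Exception (d) is satisfied on its face — a current General Permit is held; the compliance score is 79 points, below the 95 points limit; the facility operates on a batch process. But applying paragraph (o): (o) operates against (d): a current Annual Declaration is held. So (d) is unavailable.
Exception (e)'s conditions are all satisfied: the reportable unit count is 49, under the 54 limit; the wastewater is Schedule-A-only; aggregate throughput is 5,630 units, below the 5,800 units limit. But applying paragraph (p): (p) operates against (e): the registered capacity is 5,990 units, meeting the 4,570 units threshold. So (e) is unavailable.
Every exception is unavailable, so the rule governs.

Yes — Cora's plant must file a quarterly discharge report.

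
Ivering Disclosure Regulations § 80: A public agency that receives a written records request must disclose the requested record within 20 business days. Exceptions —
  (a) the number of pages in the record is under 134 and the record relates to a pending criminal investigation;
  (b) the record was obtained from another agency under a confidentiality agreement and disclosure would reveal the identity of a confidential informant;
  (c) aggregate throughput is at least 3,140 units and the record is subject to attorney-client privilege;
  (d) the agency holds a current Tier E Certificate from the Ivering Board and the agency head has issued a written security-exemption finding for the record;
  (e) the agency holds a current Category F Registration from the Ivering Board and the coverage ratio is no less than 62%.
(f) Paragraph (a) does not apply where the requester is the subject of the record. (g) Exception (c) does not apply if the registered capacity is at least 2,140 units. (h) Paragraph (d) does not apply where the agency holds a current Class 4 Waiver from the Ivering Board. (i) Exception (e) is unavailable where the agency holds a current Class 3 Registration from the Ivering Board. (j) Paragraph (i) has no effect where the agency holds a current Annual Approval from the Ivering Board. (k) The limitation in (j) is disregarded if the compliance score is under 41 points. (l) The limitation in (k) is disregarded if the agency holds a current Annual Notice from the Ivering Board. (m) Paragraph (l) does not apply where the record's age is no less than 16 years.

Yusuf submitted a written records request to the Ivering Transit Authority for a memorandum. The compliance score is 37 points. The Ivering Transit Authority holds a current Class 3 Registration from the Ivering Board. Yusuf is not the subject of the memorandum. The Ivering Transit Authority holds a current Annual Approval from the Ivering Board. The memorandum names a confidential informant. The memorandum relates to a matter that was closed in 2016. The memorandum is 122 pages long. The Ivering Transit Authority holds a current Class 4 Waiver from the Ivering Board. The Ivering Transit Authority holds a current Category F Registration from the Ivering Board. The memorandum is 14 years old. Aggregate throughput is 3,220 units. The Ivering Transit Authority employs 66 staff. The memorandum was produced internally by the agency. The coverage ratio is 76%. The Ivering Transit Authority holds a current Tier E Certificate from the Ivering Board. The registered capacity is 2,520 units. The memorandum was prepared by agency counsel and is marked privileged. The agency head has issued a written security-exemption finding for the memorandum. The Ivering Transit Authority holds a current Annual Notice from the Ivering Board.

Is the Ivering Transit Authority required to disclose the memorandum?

No — exception (e) applies; the Ivering Transit Authority is not required to disclose the memorandum.

Exception (a) fails — the memorandum relates to a closed matter.
Exception (b) fails — the memorandum was produced internally.
All of (c)'s requirements are met (aggregate throughput is 3,220 units, meeting the 3,140 units threshold; the memorandum is privileged). However, paragraph (g) must be considered: (g) operates — the registered capacity is 2,520 units, meeting the 2,140 units threshold. So (c) is unavailable.
All of (d)'s requirements are met (a current Tier E Certificate is held; a written security-exemption finding has been issued). Turning to paragraph (h): (h) operates — a current Class 4 Waiver is held. (d) is therefore removed.
Exception (e): a current Category F Registration is held; the coverage ratio is 76%, meeting the 62% threshold — every condition holds. Under paragraphs (i)–(m): (i) would limit (e) — a current Class 3 Registration is held — but (j) sets (i) aside: (j) operates — a current Annual Approval is held. (k) would limit (j) — the compliance score is 37 points, under the 41 points limit — but (l) sets (k) aside: (l) is triggered — a current Annual Notice is held. (m) is not triggered (the record's age is 14 years, short of 16 years), so (l) stands. So (e) applies.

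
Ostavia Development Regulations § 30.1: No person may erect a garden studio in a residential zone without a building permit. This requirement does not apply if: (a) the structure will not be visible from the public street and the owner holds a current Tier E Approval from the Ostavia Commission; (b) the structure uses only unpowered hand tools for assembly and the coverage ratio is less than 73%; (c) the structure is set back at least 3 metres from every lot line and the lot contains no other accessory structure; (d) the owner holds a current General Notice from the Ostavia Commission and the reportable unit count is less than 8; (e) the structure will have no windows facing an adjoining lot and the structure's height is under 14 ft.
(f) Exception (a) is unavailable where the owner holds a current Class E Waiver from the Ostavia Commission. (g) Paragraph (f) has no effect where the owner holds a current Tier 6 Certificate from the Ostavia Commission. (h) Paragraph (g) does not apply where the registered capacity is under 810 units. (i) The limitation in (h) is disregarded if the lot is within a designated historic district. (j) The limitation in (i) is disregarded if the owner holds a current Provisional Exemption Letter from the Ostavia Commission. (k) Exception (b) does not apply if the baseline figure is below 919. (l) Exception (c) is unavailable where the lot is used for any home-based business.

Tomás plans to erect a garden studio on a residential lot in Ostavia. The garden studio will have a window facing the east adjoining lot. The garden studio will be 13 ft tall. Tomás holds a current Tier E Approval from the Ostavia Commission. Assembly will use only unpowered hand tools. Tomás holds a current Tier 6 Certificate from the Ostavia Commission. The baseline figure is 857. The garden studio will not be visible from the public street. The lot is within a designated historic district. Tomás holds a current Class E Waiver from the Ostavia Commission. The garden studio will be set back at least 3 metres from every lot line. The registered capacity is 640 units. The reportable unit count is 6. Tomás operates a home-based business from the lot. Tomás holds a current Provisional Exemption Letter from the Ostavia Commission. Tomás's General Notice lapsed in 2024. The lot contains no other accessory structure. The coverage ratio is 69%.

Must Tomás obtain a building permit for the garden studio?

Exception (a)'s conditions are all satisfied: the structure will not be visible from the street; a current Tier E Approval is held. But: (f) is engaged — a current Class E Waiver is held. (g) applies (a current Tier 6 Certificate is held), but is displaced by (h): (h) applies — the registered capacity is 640 units, under the 810 units limit. (i) operates (the lot is in a historic district), but is overridden by (j): (j) operates against (i): a current Provisional Exemption Letter is held. (a) is therefore removed.
Exception (b)'s conditions are all satisfied: assembly uses only hand tools; the coverage ratio is 69%, less than the 73% limit. But applying paragraph (k): (k) operates against (b): the baseline figure is 857, below the 919 limit. So (b) is unavailable.
Exception (c)'s conditions are all satisfied: the setback is at least 3 m on every side; the lot has no other accessory structure. But: (l) operates against (c): a home-based business operates on the lot. So (c) is unavailable.
Exception (d) does not apply: the General Notice is not current.
Exception (e) fails — a window faces an adjoining lot.
None of the exceptions is available; § 30.1 applies in full.

Yes — Tomás must obtain a building permit.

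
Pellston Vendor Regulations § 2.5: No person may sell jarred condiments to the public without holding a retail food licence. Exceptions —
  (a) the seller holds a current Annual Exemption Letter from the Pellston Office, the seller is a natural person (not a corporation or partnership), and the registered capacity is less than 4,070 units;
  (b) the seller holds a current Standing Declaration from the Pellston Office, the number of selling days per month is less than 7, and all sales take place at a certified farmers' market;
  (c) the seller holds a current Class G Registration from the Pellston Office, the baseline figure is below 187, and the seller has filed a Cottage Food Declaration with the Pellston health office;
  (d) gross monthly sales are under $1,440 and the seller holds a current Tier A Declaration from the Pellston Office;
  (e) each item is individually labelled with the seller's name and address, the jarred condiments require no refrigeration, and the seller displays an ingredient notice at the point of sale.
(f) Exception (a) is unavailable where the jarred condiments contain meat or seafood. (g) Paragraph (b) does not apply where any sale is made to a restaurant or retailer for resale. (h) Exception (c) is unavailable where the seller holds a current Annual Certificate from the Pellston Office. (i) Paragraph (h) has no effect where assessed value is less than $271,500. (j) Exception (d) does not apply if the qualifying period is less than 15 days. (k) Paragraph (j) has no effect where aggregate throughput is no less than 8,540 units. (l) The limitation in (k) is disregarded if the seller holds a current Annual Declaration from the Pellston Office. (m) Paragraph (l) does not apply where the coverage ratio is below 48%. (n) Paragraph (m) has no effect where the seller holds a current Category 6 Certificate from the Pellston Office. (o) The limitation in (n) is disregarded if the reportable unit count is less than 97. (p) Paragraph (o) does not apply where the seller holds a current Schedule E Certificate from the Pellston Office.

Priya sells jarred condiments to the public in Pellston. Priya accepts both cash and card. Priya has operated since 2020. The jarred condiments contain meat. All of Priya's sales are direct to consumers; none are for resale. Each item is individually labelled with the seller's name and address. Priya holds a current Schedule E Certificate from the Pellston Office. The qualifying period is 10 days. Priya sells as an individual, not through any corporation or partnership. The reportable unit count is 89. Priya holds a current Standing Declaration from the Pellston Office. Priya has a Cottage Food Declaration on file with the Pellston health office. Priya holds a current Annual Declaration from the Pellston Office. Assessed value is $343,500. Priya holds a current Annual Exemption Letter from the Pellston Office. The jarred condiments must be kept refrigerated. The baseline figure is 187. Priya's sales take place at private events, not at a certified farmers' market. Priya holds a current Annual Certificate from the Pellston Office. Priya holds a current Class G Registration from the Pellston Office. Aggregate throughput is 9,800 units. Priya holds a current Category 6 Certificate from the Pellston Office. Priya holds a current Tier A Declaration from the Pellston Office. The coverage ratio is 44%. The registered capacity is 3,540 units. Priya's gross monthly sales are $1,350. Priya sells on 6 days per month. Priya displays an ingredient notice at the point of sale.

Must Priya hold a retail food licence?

Exception (a) is satisfied on its face — a current Annual Exemption Letter is held; the seller is a natural person; the registered capacity is 3,540 units, less than the 4,070 units limit. But applying paragraph (f): (f) operates — the jarred condiments contain meat. So (a) is unavailable.
Exception (b) fails — sales are at private events, not a certified farmers' market.
Exception (c) requires that the baseline figure is below 187; but the baseline figure is 187, not below 187, so (c) is unavailable.
Exception (d): gross monthly sales are $1,350, under the $1,440 limit; a current Tier A Declaration is held — every condition holds. However, paragraphs (j)–(p) must be considered: (j) operates against (d): the qualifying period is 10 days, less than the 15 days limit. (k) applies (aggregate throughput is 9,800 units, meeting the 8,540 units threshold), but is set aside by (l): (l) operates against (k): a current Annual Declaration is held. (m) would limit (l) — the coverage ratio is 44%, below the 48% limit — but (n) sets (m) aside: (n) applies — a current Category 6 Certificate is held. (o) would limit (n) — the reportable unit count is 89, less than the 97 limit — but (p) sets (o) aside: (p) applies — a current Schedule E Certificate is held. Exception (d) does not apply.
Exception (e) fails — the jarred condiments require refrigeration.
No exception displaces § 2.5.

Yes — Priya must hold a retail food licence.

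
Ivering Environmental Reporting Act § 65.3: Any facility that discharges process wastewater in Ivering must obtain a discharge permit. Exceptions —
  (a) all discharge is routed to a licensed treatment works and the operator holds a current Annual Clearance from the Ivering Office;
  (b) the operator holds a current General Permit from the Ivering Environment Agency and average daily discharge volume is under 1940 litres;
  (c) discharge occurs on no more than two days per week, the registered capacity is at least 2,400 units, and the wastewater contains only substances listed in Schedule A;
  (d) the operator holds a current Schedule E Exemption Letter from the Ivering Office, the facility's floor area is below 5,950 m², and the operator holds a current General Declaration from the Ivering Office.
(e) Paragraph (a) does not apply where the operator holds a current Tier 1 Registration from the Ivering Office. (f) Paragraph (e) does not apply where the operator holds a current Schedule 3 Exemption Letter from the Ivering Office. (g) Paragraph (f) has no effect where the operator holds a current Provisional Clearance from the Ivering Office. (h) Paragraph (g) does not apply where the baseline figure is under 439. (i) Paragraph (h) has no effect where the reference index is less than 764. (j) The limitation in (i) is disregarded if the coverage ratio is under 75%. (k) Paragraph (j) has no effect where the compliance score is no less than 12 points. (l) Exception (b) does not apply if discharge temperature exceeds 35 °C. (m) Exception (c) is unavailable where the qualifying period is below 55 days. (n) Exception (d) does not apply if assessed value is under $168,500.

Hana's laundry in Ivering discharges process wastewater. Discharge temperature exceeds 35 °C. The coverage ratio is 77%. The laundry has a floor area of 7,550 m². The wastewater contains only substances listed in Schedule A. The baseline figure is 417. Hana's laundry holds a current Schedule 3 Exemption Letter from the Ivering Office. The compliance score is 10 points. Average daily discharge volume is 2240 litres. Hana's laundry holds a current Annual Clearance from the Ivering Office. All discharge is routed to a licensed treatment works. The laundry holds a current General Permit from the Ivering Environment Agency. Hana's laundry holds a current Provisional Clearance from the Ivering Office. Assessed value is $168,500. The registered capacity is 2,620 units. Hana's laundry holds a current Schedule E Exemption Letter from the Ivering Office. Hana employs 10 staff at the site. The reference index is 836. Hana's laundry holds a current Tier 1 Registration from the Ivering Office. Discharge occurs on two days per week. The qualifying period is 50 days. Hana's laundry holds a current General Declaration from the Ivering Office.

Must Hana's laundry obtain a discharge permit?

No — exception (a) applies; Hana's laundry is not required to obtain a discharge permit.

All of (a)'s requirements are met (discharge is routed to a licensed treatment works; a current Annual Clearance is held). Under paragraphs (e)–(k): (e) is triggered (a current Tier 1 Registration is held), but is itself disapplied by (f): (f) applies — a current Schedule 3 Exemption Letter is held. (g) would limit (f) — a current Provisional Clearance is held — but (h) sets (g) aside: (h) operates against (g): the baseline figure is 417, under the 439 limit. (i) does not operate here (the reference index is 836, not less than 764), so (h) stands. Exception (a) stands.
Exception (b) requires that average daily discharge volume is under 1940 litres; but average daily discharge volume is 2240 litres, not under 1940 litres, so (b) is unavailable.
Exception (c): discharge occurs on no more than two days per week; the registered capacity is 2,620 units, meeting the 2,400 units threshold; the wastewater is Schedule-A-only — every condition holds. However, paragraph (m) must be considered: (m) operates against (c): the qualifying period is 50 days, below the 55 days limit. So (c) is unavailable.
Exception (d) fails — the facility's floor area is 7,550 m², not below 5,950 m².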